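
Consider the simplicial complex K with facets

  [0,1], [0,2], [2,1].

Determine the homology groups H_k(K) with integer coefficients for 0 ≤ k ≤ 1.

Fix the vertex order 0 < 1 < 2 and write every simplex with vertices in increasing order. Then dim K = 1 and the simplices of K are:

  0-simplices (3): [0], [1], [2]
  1-simplices (3): [0,1], [0,2], [1,2]

giving chain groups C_0 ≅ Z^3, C_1 ≅ Z^3.

The boundary map ∂_1: C_1 → C_0 is given by ∂[p,q] = [q] − [p]. For instance
  ∂[0,2] = [2] − [0].
The resulting 3×3 matrix has rank 2, and its Smith normal form has invariant factors (1,1).

Now H_k = ker ∂_k / im ∂_{k+1}, so:

  H_0: rank C_0 − rank ∂_1 = 3 − 2 = 1, and the invariant factors of ∂_1 are all 1, so H_0 ≅ Z.
  H_1: rank ker ∂_1 − rank ∂_2 = (3 − 2) − 0 = 1, and there is no ∂_2, so H_1 ≅ Z.

H_0 ≅ Z,  H_1 ≅ Z.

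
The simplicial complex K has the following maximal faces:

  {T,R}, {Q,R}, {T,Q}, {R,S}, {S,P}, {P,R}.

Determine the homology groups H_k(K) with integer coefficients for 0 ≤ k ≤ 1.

H_0 ≅ Z,  H_1 ≅ Z^2.

Fix the vertex order P < Q < R < S < T and write every simplex with vertices in increasing order. Then dim K = 1 and the simplices of K are:

  0-simplices (5): P, Q, R, S, T
  1-simplices (6): PR, PS, QR, QT, RS, RT

giving chain groups C_0 ≅ Z^5, C_1 ≅ Z^6.

The boundary map ∂_1: C_1 → C_0 sends each edge [p,q] (with p < q) to q − p. For instance
  ∂RT = T − R.
As a 5×6 matrix over Z this has rank 4, with invariant factors (1,1,1,1).

From H_k ≅ ker(∂_k) / im(∂_{k+1}) we obtain:

  H_0: rank C_0 − rank ∂_1 = 5 − 4 = 1, and the invariant factors of ∂_1 are all 1, so H_0 ≅ Z.
  H_1: rank ker ∂_1 − rank ∂_2 = (6 − 4) − 0 = 2, and there is no ∂_2, so H_1 ≅ Z^2.

(K is a triangulation of a wedge of 2 circles.)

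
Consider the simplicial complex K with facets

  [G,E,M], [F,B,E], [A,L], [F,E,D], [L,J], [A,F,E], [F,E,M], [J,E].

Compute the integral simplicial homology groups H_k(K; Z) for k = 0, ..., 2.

H_0 ≅ Z,  H_1 ≅ Z,  H_2 = 0.

Fix the vertex order A < B < D < E < F < G < J < L < M and write every simplex with vertices in increasing order. Then dim K = 2 and the simplices of K are:

  0-simplices (9): A, B, D, E, F, G, J, L, M
  1-simplices (14): AE, AF, AL, BE, BF, DE, DF, EF, EG, EJ, EM, FM, GM, JL
  2-simplices (5): AEF, BEF, DEF, EFM, EGM

Hence C_0 ≅ Z^9, C_1 ≅ Z^14, C_2 ≅ Z^5.

The boundary map ∂_1: C_1 → C_0 sends each edge [p,q] (with p < q) to q − p.
The resulting 9×14 matrix has rank 8, and its Smith normal form has invariant factors (1,1,1,1,1,1,1,1).

Boundary ∂_2: C_2 → C_1 maps a triangle to the signed sum of its edges. For instance
  ∂EGM = GM − EM + EG,
  ∂DEF = EF − DF + DE.
The 14×5 boundary matrix has rank 5 and Smith normal form diag(1,1,1,1,1).

From H_k ≅ ker(∂_k) / im(∂_{k+1}) we obtain:

  H_0: rank C_0 − rank ∂_1 = 9 − 8 = 1, and the invariant factors of ∂_1 are all 1, so H_0 = Z.
  H_1: rank ker ∂_1 − rank ∂_2 = (14 − 8) − 5 = 1, and the invariant factors of ∂_2 are all 1, so H_1 = Z.
  H_2: rank ker ∂_2 − rank ∂_3 = (5 − 5) − 0 = 0, and there is no ∂_3, so H_2 = 0.

As a check, the Euler characteristic is 9 − 14 + 5 = 0, which agrees with 1 − 1 + 0 = 0.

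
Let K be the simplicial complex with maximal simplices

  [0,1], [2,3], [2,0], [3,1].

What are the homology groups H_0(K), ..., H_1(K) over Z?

H_0 = Z,  H_1 = Z.

Take the total order 0 < 1 < 2 < 3 on the vertex set. Then K (dimension 1) consists of the simplices:

  0-simplices (4): [0], [1], [2], [3]
  1-simplices (4): [0,1], [0,2], [1,3], [2,3]

giving chain groups C_0 ≅ Z^4, C_1 ≅ Z^4.

Boundary ∂_1: C_1 → C_0 maps an edge to its endpoints' difference, ∂[p,q] = q − p.
This gives a 4×4 integer matrix of rank 3; reducing to Smith normal form yields diagonal entries (1,1,1).

Now H_k = ker ∂_k / im ∂_{k+1}, so:

  H_0: rank C_0 − rank ∂_1 = 4 − 3 = 1, and the invariant factors of ∂_1 are all 1, so H_0 ≅ Z.
  H_1: rank ker ∂_1 − rank ∂_2 = (4 − 3) − 0 = 1, and there is no ∂_2, so H_1 ≅ Z.

(K is a triangulation of the circle S^1.)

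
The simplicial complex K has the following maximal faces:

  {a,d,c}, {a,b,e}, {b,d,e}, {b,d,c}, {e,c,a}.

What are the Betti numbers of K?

Take the total order a < b < c < d < e on the vertex set. Then K (dimension 2) consists of the simplices:

  0-simplices (5): a, b, c, d, e
  1-simplices (10): ab, ac, ad, ae, bc, bd, be, cd, ce, de
  2-simplices (5): abe, acd, ace, bcd, bde

so the chain groups are C_0 ≅ Z^5, C_1 ≅ Z^10, C_2 ≅ Z^5.

The boundary map ∂_1: C_1 → C_0 is given by ∂[p,q] = [q] − [p]. For instance
  ∂ad = d − a.
This gives a 5×10 integer matrix of rank 4; reducing to Smith normal form yields diagonal entries (1,1,1,1).

The boundary map ∂_2: C_2 → C_1 sends each 2-simplex [p,q,r] to [q,r] − [p,r] + [p,q]. For instance
  ∂acd = cd − ad + ac,
  ∂bde = de − be + bd.
The resulting 10×5 matrix has rank 5, and its Smith normal form has invariant factors (1,1,1,1,1).

Now H_k = ker ∂_k / im ∂_{k+1}, so:

  H_0: rank C_0 − rank ∂_1 = 5 − 4 = 1, and the invariant factors of ∂_1 are all 1, so H_0 ≅ Z.
  H_1: rank ker ∂_1 − rank ∂_2 = (10 − 4) − 5 = 1, and the invariant factors of ∂_2 are all 1, so H_1 ≅ Z.
  H_2: rank ker ∂_2 − rank ∂_3 = (5 − 5) − 0 = 0, and there is no ∂_3, so H_2 ≅ 0.

As a check, the Euler characteristic is 5 − 10 + 5 = 0, which agrees with 1 − 1 + 0 = 0.
(K is a triangulation of the Möbius band.)

Hence the Betti numbers are b_0 = 1, b_1 = 1, b_2 = 0.

b_0 = 1, b_1 = 1, b_2 = 0.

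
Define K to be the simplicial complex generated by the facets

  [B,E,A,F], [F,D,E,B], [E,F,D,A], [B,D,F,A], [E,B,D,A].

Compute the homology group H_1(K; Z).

H_1 ≅ 0.

Take the total order A < B < D < E < F on the vertex set. Then K (dimension 3) consists of the simplices:

  0-simplices (5): A, B, D, E, F
  1-simplices (10): AB, AD, AE, AF, BD, BE, BF, DE, DF, EF
  2-simplices (10): ABD, ABE, ABF, ADE, ADF, AEF, BDE, BDF, BEF, DEF
  3-simplices (5): ABDE, ABDF, ABEF, ADEF, BDEF

giving chain groups C_0 ≅ Z^5, C_1 ≅ Z^10, C_2 ≅ Z^10, C_3 ≅ Z^5.

The boundary map ∂_1: C_1 → C_0 is given by ∂[p,q] = [q] − [p]. For instance
  ∂BD = D − B.
The 5×10 boundary matrix has rank 4 and Smith normal form diag(1,1,1,1).

The boundary map ∂_2: C_2 → C_1 acts by ∂[p,q,r] = [q,r] − [p,r] + [p,q]. For instance
  ∂ABE = BE − AE + AB,
  ∂DEF = EF − DF + DE.
The resulting 10×10 matrix has rank 6, and its Smith normal form has invariant factors (1,1,1,1,1,1).

The boundary map ∂_3: C_3 → C_2 sends each 3-simplex σ to the alternating sum Σ_i (−1)^i (σ with its i-th vertex removed). For instance
  ∂ADEF = DEF − AEF + ADF − ADE,
  ∂BDEF = DEF − BEF + BDF − BDE.
The resulting 10×5 matrix has rank 4, and its Smith normal form has invariant factors (1,1,1,1).

From H_k ≅ ker(∂_k) / im(∂_{k+1}) we obtain:

  H_1: rank ker ∂_1 − rank ∂_2 = (10 − 4) − 6 = 0, and the invariant factors of ∂_2 are all 1, so H_1 ≅ 0.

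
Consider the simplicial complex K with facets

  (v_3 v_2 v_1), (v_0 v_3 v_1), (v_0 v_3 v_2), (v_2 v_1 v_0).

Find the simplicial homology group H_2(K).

H_2 ≅ Z.

Take the total order v_0 < v_1 < v_2 < v_3 on the vertex set. Then K (dimension 2) consists of the simplices:

  0-simplices (4): [v_0], [v_1], [v_2], [v_3]
  1-simplices (6): [v_0,v_1], [v_0,v_2], [v_0,v_3], [v_1,v_2], [v_1,v_3], [v_2,v_3]
  2-simplices (4): [v_0,v_1,v_2], [v_0,v_1,v_3], [v_0,v_2,v_3], [v_1,v_2,v_3]

giving chain groups C_0 ≅ Z^4, C_1 ≅ Z^6, C_2 ≅ Z^4.

The boundary map ∂_1: C_1 → C_0 maps an edge to its endpoints' difference, ∂[p,q] = q − p. For instance
  ∂[v_0,v_1] = [v_1] − [v_0].
This gives a 4×6 integer matrix of rank 3; reducing to Smith normal form yields diagonal entries (1,1,1).

∂_2: C_2 → C_1 acts by ∂[p,q,r] = [q,r] − [p,r] + [p,q]. For instance
  ∂[v_1,v_2,v_3] = [v_2,v_3] − [v_1,v_3] + [v_1,v_2],
  ∂[v_0,v_1,v_3] = [v_1,v_3] − [v_0,v_3] + [v_0,v_1].
The 6×4 boundary matrix has rank 3 and Smith normal form diag(1,1,1).

Computing H_k = (kernel of ∂_k) / (image of ∂_{k+1}):

  H_2: rank ker ∂_2 − rank ∂_3 = (4 − 3) − 0 = 1, and there is no ∂_3, so H_2 = Z.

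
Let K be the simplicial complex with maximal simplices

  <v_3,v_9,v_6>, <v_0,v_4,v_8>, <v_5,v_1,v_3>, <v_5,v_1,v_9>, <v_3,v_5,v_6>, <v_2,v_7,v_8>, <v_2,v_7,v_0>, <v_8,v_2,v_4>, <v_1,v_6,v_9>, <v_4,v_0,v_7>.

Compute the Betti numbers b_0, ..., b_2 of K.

Take the total order v_0 < v_1 < v_2 < v_3 < v_4 < v_5 < v_6 < v_7 < v_8 < v_9 on the vertex set. Then K (dimension 2) consists of the simplices:

  0-simplices (10): [v_0], [v_1], [v_2], [v_3], [v_4], [v_5], [v_6], [v_7], [v_8], [v_9]
  1-simplices (20): (20 of them)
  2-simplices (10): [v_0,v_2,v_7], [v_0,v_4,v_7], [v_0,v_4,v_8], [v_1,v_3,v_5], [v_1,v_5,v_9], [v_1,v_6,v_9], [v_2,v_4,v_8], [v_2,v_7,v_8], [v_3,v_5,v_6], [v_3,v_6,v_9]

so the chain groups are C_0 ≅ Z^10, C_1 ≅ Z^20, C_2 ≅ Z^10.

∂_1: C_1 → C_0 maps an edge to its endpoints' difference, ∂[p,q] = q − p. For instance
  ∂[v_1,v_6] = [v_6] − [v_1].
The resulting 10×20 matrix has rank 8, and its Smith normal form has invariant factors (1,1,1,1,1,1,1,1).

∂_2: C_2 → C_1 maps a triangle to the signed sum of its edges. For instance
  ∂[v_1,v_6,v_9] = [v_6,v_9] − [v_1,v_9] + [v_1,v_6],
  ∂[v_0,v_4,v_8] = [v_4,v_8] − [v_0,v_8] + [v_0,v_4].
This gives a 20×10 integer matrix of rank 10; reducing to Smith normal form yields diagonal entries (1,1,1,1,1,1,1,1,1,1).

Now H_k = ker ∂_k / im ∂_{k+1}, so:

  H_0: rank C_0 − rank ∂_1 = 10 − 8 = 2, and the invariant factors of ∂_1 are all 1, so H_0 = Z^2.
  H_1: rank ker ∂_1 − rank ∂_2 = (20 − 8) − 10 = 2, and the invariant factors of ∂_2 are all 1, so H_1 = Z^2.
  H_2: rank ker ∂_2 − rank ∂_3 = (10 − 10) − 0 = 0, and there is no ∂_3, so H_2 = 0.

As a check, the Euler characteristic is 10 − 20 + 10 = 0, which agrees with 2 − 2 + 0 = 0.

Hence the Betti numbers are b_0 = 2, b_1 = 2, b_2 = 0.

b_0 = 2, b_1 = 2, b_2 = 0.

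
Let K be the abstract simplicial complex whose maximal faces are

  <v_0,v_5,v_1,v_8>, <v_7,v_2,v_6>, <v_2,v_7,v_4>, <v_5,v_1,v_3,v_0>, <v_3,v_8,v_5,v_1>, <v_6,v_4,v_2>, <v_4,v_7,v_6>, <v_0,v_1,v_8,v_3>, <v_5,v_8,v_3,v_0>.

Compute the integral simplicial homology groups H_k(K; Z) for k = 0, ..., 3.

H_0 = Z^2,  H_1 = 0,  H_2 = Z,  H_3 = Z.

Fix the vertex order v_0 < v_1 < v_2 < v_3 < v_4 < v_5 < v_6 < v_7 < v_8 and write every simplex with vertices in increasing order. Then dim K = 3 and the simplices of K are:

  0-simplices (9): [v_0], [v_1], [v_2], [v_3], [v_4], [v_5], [v_6], [v_7], [v_8]
  1-simplices (16): (16 of them)
  2-simplices (14): (14 of them)
  3-simplices (5): [v_0,v_1,v_3,v_5], [v_0,v_1,v_3,v_8], [v_0,v_1,v_5,v_8], [v_0,v_3,v_5,v_8], [v_1,v_3,v_5,v_8]

Hence C_0 ≅ Z^9, C_1 ≅ Z^16, C_2 ≅ Z^14, C_3 ≅ Z^5.

The boundary map ∂_1: C_1 → C_0 sends each edge [p,q] (with p < q) to q − p. For instance
  ∂[v_1,v_8] = [v_8] − [v_1].
As a 9×16 matrix over Z this has rank 7, with invariant factors (1,1,1,1,1,1,1).

∂_2: C_2 → C_1 acts by ∂[p,q,r] = [q,r] − [p,r] + [p,q]. For instance
  ∂[v_1,v_3,v_8] = [v_3,v_8] − [v_1,v_8] + [v_1,v_3],
  ∂[v_0,v_1,v_8] = [v_1,v_8] − [v_0,v_8] + [v_0,v_1].
This gives a 16×14 integer matrix of rank 9; reducing to Smith normal form yields diagonal entries (1,1,1,1,1,1,1,1,1).

Boundary ∂_3: C_3 → C_2 sends each 3-simplex σ to the alternating sum Σ_i (−1)^i (σ with its i-th vertex removed). For instance
  ∂[v_0,v_1,v_3,v_5] = [v_1,v_3,v_5] − [v_0,v_3,v_5] + [v_0,v_1,v_5] − [v_0,v_1,v_3],
  ∂[v_0,v_3,v_5,v_8] = [v_3,v_5,v_8] − [v_0,v_5,v_8] + [v_0,v_3,v_8] − [v_0,v_3,v_5].
The resulting 14×5 matrix has rank 4, and its Smith normal form has invariant factors (1,1,1,1).

Reading off H_k = ker ∂_k / im ∂_{k+1}:

  H_0: rank C_0 − rank ∂_1 = 9 − 7 = 2, and the invariant factors of ∂_1 are all 1, so H_0 ≅ Z^2.
  H_1: rank ker ∂_1 − rank ∂_2 = (16 − 7) − 9 = 0, and the invariant factors of ∂_2 are all 1, so H_1 ≅ 0.
  H_2: rank ker ∂_2 − rank ∂_3 = (14 − 9) − 4 = 1, and the invariant factors of ∂_3 are all 1, so H_2 ≅ Z.
  H_3: rank ker ∂_3 − rank ∂_4 = (5 − 4) − 0 = 1, and there is no ∂_4, so H_3 ≅ Z.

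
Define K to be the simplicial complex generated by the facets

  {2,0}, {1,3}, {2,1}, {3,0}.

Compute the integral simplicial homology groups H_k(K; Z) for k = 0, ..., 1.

We work with the vertex ordering 0 < 1 < 2 < 3. The simplices of K, each written with vertices in increasing order, are:

  0-simplices (4): [0], [1], [2], [3]
  1-simplices (4): [0,2], [0,3], [1,2], [1,3]

so the chain groups are C_0 ≅ Z^4, C_1 ≅ Z^4.

∂_1: C_1 → C_0 maps an edge to its endpoints' difference, ∂[p,q] = q − p.
This gives a 4×4 integer matrix of rank 3; reducing to Smith normal form yields diagonal entries (1,1,1).

From H_k ≅ ker(∂_k) / im(∂_{k+1}) we obtain:

  H_0: rank C_0 − rank ∂_1 = 4 − 3 = 1, and the invariant factors of ∂_1 are all 1, so H_0 = Z.
  H_1: rank ker ∂_1 − rank ∂_2 = (4 − 3) − 0 = 1, and there is no ∂_2, so H_1 = Z.

H_0 = Z,  H_1 = Z.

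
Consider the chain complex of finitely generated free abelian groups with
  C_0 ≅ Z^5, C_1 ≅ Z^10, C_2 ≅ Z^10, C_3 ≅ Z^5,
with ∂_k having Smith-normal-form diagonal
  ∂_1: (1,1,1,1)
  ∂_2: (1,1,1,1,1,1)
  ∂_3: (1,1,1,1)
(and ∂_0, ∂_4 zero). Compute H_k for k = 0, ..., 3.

H_0: b_0 = 5 − 0 − 4 = 1; torsion from ∂_1 factors > 1: none. So H_0 ≅ Z.
H_1: b_1 = 10 − 4 − 6 = 0; torsion from ∂_2 factors > 1: none. So H_1 ≅ 0.
H_2: b_2 = 10 − 6 − 4 = 0; torsion from ∂_3 factors > 1: none. So H_2 ≅ 0.
H_3: b_3 = 5 − 4 − 0 = 1; torsion from ∂_4 factors > 1: none. So H_3 ≅ Z.

H_0 ≅ Z,  H_1 = 0,  H_2 = 0,  H_3 ≅ Z.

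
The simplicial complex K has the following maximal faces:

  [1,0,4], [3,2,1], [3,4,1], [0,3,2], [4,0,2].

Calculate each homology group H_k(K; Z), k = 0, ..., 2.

H_0 = Z,  H_1 = Z,  H_2 = 0.

We work with the vertex ordering 0 < 1 < 2 < 3 < 4. The simplices of K, each written with vertices in increasing order, are:

  0-simplices (5): [0], [1], [2], [3], [4]
  1-simplices (10): [0,1], [0,2], [0,3], [0,4], [1,2], [1,3], [1,4], [2,3], [2,4], [3,4]
  2-simplices (5): [0,1,4], [0,2,3], [0,2,4], [1,2,3], [1,3,4]

giving chain groups C_0 ≅ Z^5, C_1 ≅ Z^10, C_2 ≅ Z^5.

∂_1: C_1 → C_0 sends each edge [p,q] (with p < q) to q − p.
As a 5×10 matrix over Z this has rank 4, with invariant factors (1,1,1,1).

Boundary ∂_2: C_2 → C_1 maps a triangle to the signed sum of its edges. For instance
  ∂[1,3,4] = [3,4] − [1,4] + [1,3],
  ∂[0,1,4] = [1,4] − [0,4] + [0,1].
This gives a 10×5 integer matrix of rank 5; reducing to Smith normal form yields diagonal entries (1,1,1,1,1).

Reading off H_k = ker ∂_k / im ∂_{k+1}:

  H_0: rank C_0 − rank ∂_1 = 5 − 4 = 1, and the invariant factors of ∂_1 are all 1, so H_0 ≅ Z.
  H_1: rank ker ∂_1 − rank ∂_2 = (10 − 4) − 5 = 1, and the invariant factors of ∂_2 are all 1, so H_1 ≅ Z.
  H_2: rank ker ∂_2 − rank ∂_3 = (5 − 5) − 0 = 0, and there is no ∂_3, so H_2 ≅ 0.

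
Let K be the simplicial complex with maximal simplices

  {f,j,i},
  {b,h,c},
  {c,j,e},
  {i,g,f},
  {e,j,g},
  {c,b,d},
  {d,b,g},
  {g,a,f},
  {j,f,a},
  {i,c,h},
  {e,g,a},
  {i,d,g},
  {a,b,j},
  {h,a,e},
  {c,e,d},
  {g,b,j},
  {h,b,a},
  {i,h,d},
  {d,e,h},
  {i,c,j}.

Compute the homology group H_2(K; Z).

H_2 = 0.

K has 10 vertices, 30 edges, 20 triangles.
rank ∂_2 = 20, rank ∂_3 = 0 ⇒ b_2 = 20 − 20 − 0 = 0. So H_2 = 0.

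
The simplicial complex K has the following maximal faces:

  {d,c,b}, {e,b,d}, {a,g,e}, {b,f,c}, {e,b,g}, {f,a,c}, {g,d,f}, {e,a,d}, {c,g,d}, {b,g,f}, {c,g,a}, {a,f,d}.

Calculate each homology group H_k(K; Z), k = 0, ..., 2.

H_0 = Z,  H_1 = Z/2,  H_2 = 0.

K has 7 vertices, 18 edges, 12 triangles.
rank ∂_0 = 0, rank ∂_1 = 6 ⇒ b_0 = 7 − 0 − 6 = 1; all invariant factors of ∂_1 are 1 so no torsion. So H_0 = Z.
rank ∂_1 = 6, rank ∂_2 = 12 ⇒ b_1 = 18 − 6 − 12 = 0; ∂_2 has invariant factor(s) [2] giving torsion. So H_1 = Z/2.
rank ∂_2 = 12, rank ∂_3 = 0 ⇒ b_2 = 12 − 12 − 0 = 0. So H_2 = 0.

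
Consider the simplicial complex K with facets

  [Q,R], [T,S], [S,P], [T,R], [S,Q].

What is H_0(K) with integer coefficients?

Take the total order P < Q < R < S < T on the vertex set. Then K (dimension 1) consists of the simplices:

  0-simplices (5): P, Q, R, S, T
  1-simplices (5): PS, QR, QS, RT, ST

Hence C_0 ≅ Z^5, C_1 ≅ Z^5.

∂_1: C_1 → C_0 sends each edge [p,q] (with p < q) to q − p. For instance
  ∂PS = S − P.
This gives a 5×5 integer matrix of rank 4; reducing to Smith normal form yields diagonal entries (1,1,1,1).

Computing H_k = (kernel of ∂_k) / (image of ∂_{k+1}):

  H_0: rank C_0 − rank ∂_1 = 5 − 4 = 1, and the invariant factors of ∂_1 are all 1, so H_0 = Z.

H_0 ≅ Z.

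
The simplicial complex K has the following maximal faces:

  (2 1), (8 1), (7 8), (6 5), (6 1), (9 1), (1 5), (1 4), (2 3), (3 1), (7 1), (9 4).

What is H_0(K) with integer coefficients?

Take the total order 1 < 2 < 3 < 4 < 5 < 6 < 7 < 8 < 9 on the vertex set. Then K (dimension 1) consists of the simplices:

  0-simplices (9): [1], [2], [3], [4], [5], [6], [7], [8], [9]
  1-simplices (12): [1,2], [1,3], [1,4], [1,5], [1,6], [1,7], [1,8], [1,9], [2,3], [4,9], [5,6], [7,8]

giving chain groups C_0 ≅ Z^9, C_1 ≅ Z^12.

The boundary map ∂_1: C_1 → C_0 maps an edge to its endpoints' difference, ∂[p,q] = q − p. For instance
  ∂[2,3] = [3] − [2].
This gives a 9×12 integer matrix of rank 8; reducing to Smith normal form yields diagonal entries (1,1,1,1,1,1,1,1).

Reading off H_k = ker ∂_k / im ∂_{k+1}:

  H_0: rank C_0 − rank ∂_1 = 9 − 8 = 1, and the invariant factors of ∂_1 are all 1, so H_0 = Z.

H_0 = Z.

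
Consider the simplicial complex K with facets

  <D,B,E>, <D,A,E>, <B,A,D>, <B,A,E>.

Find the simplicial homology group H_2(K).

Take the total order A < B < D < E on the vertex set. Then K (dimension 2) consists of the simplices:

  0-simplices (4): A, B, D, E
  1-simplices (6): AB, AD, AE, BD, BE, DE
  2-simplices (4): ABD, ABE, ADE, BDE

Hence C_0 ≅ Z^4, C_1 ≅ Z^6, C_2 ≅ Z^4.

∂_1: C_1 → C_0 sends each edge [p,q] (with p < q) to q − p.
This gives a 4×6 integer matrix of rank 3; reducing to Smith normal form yields diagonal entries (1,1,1).

Boundary ∂_2: C_2 → C_1 maps a triangle to the signed sum of its edges. For instance
  ∂ABE = BE − AE + AB,
  ∂BDE = DE − BE + BD.
The 6×4 boundary matrix has rank 3 and Smith normal form diag(1,1,1).

Reading off H_k = ker ∂_k / im ∂_{k+1}:

  H_2: rank ker ∂_2 − rank ∂_3 = (4 − 3) − 0 = 1, and there is no ∂_3, so H_2 = Z.

H_2 = Z.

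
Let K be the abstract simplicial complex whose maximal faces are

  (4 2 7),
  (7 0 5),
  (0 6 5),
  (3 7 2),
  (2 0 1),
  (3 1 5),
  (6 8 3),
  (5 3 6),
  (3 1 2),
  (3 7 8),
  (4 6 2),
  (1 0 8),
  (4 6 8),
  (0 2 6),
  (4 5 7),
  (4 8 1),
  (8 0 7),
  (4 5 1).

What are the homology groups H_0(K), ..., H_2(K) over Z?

H_0 ≅ Z,  H_1 ≅ Z^2,  H_2 ≅ Z.

Fix the vertex order 0 < 1 < 2 < 3 < 4 < 5 < 6 < 7 < 8 and write every simplex with vertices in increasing order. Then dim K = 2 and the simplices of K are:

  0-simplices (9): [0], [1], [2], [3], [4], [5], [6], [7], [8]
  1-simplices (27): (27 of them)
  2-simplices (18): [0,1,2], [0,1,8], [0,2,6], [0,5,6], [0,5,7], [0,7,8], [1,2,3], [1,3,5], [1,4,5], [1,4,8], [2,3,7], [2,4,6], [2,4,7], [3,5,6], [3,6,8], [3,7,8], [4,5,7], [4,6,8]

giving chain groups C_0 ≅ Z^9, C_1 ≅ Z^27, C_2 ≅ Z^18.

Boundary ∂_1: C_1 → C_0 sends each edge [p,q] (with p < q) to q − p.
The 9×27 boundary matrix has rank 8 and Smith normal form diag(1,1,1,1,1,1,1,1).

Boundary ∂_2: C_2 → C_1 sends each 2-simplex [p,q,r] to [q,r] − [p,r] + [p,q]. For instance
  ∂[3,7,8] = [7,8] − [3,8] + [3,7],
  ∂[3,6,8] = [6,8] − [3,8] + [3,6].
The resulting 27×18 matrix has rank 17, and its Smith normal form has invariant factors (1,1,1,1,1,1,1,1,1,1,1,1,1,1,1,1,1).

From H_k ≅ ker(∂_k) / im(∂_{k+1}) we obtain:

  H_0: rank C_0 − rank ∂_1 = 9 − 8 = 1, and the invariant factors of ∂_1 are all 1, so H_0 ≅ Z.
  H_1: rank ker ∂_1 − rank ∂_2 = (27 − 8) − 17 = 2, and the invariant factors of ∂_2 are all 1, so H_1 ≅ Z^2.
  H_2: rank ker ∂_2 − rank ∂_3 = (18 − 17) − 0 = 1, and there is no ∂_3, so H_2 ≅ Z.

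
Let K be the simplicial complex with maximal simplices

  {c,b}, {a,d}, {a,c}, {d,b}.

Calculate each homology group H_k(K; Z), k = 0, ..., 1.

Fix the vertex order a < b < c < d and write every simplex with vertices in increasing order. Then dim K = 1 and the simplices of K are:

  0-simplices (4): a, b, c, d
  1-simplices (4): ac, ad, bc, bd

Hence C_0 ≅ Z^4, C_1 ≅ Z^4.

The boundary map ∂_1: C_1 → C_0 is given by ∂[p,q] = [q] − [p].
The resulting 4×4 matrix has rank 3, and its Smith normal form has invariant factors (1,1,1).

Now H_k = ker ∂_k / im ∂_{k+1}, so:

  H_0: rank C_0 − rank ∂_1 = 4 − 3 = 1, and the invariant factors of ∂_1 are all 1, so H_0 ≅ Z.
  H_1: rank ker ∂_1 − rank ∂_2 = (4 − 3) − 0 = 1, and there is no ∂_2, so H_1 ≅ Z.

As a check, the Euler characteristic is 4 − 4 = 0, which agrees with 1 − 1 = 0.

H_0 ≅ Z,  H_1 ≅ Z.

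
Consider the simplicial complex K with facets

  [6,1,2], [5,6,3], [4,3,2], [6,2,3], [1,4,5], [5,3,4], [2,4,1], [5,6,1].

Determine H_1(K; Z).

Fix the vertex order 1 < 2 < 3 < 4 < 5 < 6 and write every simplex with vertices in increasing order. Then dim K = 2 and the simplices of K are:

  0-simplices (6): [1], [2], [3], [4], [5], [6]
  1-simplices (12): [1,2], [1,4], [1,5], [1,6], [2,3], [2,4], [2,6], [3,4], [3,5], [3,6], [4,5], [5,6]
  2-simplices (8): [1,2,4], [1,2,6], [1,4,5], [1,5,6], [2,3,4], [2,3,6], [3,4,5], [3,5,6]

so the chain groups are C_0 ≅ Z^6, C_1 ≅ Z^12, C_2 ≅ Z^8.

The boundary map ∂_1: C_1 → C_0 is given by ∂[p,q] = [q] − [p]. For instance
  ∂[1,4] = [4] − [1].
This gives a 6×12 integer matrix of rank 5; reducing to Smith normal form yields diagonal entries (1,1,1,1,1).

∂_2: C_2 → C_1 acts by ∂[p,q,r] = [q,r] − [p,r] + [p,q]. For instance
  ∂[1,5,6] = [5,6] − [1,6] + [1,5],
  ∂[3,5,6] = [5,6] − [3,6] + [3,5].
This gives a 12×8 integer matrix of rank 7; reducing to Smith normal form yields diagonal entries (1,1,1,1,1,1,1).

From H_k ≅ ker(∂_k) / im(∂_{k+1}) we obtain:

  H_1: rank ker ∂_1 − rank ∂_2 = (12 − 5) − 7 = 0, and the invariant factors of ∂_2 are all 1, so H_1 = 0.

H_1 ≅ 0.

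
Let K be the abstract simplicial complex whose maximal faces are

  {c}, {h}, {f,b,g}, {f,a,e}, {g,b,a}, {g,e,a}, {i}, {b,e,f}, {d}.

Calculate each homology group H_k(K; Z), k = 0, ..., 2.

H_0 = Z^5,  H_1 = Z,  H_2 = 0.

Order the vertices as a < b < c < d < e < f < g < h < i. Listing each simplex with vertices in this order, K has dimension 2 with simplices:

  0-simplices (9): a, b, c, d, e, f, g, h, i
  1-simplices (10): ab, ae, af, ag, be, bf, bg, ef, eg, fg
  2-simplices (5): abg, aef, aeg, bef, bfg

so the chain groups are C_0 ≅ Z^9, C_1 ≅ Z^10, C_2 ≅ Z^5.

Boundary ∂_1: C_1 → C_0 sends each edge [p,q] (with p < q) to q − p. For instance
  ∂ag = g − a.
The 9×10 boundary matrix has rank 4 and Smith normal form diag(1,1,1,1).

∂_2: C_2 → C_1 sends each 2-simplex [p,q,r] to [q,r] − [p,r] + [p,q]. For instance
  ∂bfg = fg − bg + bf,
  ∂aeg = eg − ag + ae.
This gives a 10×5 integer matrix of rank 5; reducing to Smith normal form yields diagonal entries (1,1,1,1,1).

From H_k ≅ ker(∂_k) / im(∂_{k+1}) we obtain:

  H_0: rank C_0 − rank ∂_1 = 9 − 4 = 5, and the invariant factors of ∂_1 are all 1, so H_0 ≅ Z^5.
  H_1: rank ker ∂_1 − rank ∂_2 = (10 − 4) − 5 = 1, and the invariant factors of ∂_2 are all 1, so H_1 ≅ Z.
  H_2: rank ker ∂_2 − rank ∂_3 = (5 − 5) − 0 = 0, and there is no ∂_3, so H_2 ≅ 0.

(K is a triangulation of the disjoint union of a set of 4 points and the Möbius band.)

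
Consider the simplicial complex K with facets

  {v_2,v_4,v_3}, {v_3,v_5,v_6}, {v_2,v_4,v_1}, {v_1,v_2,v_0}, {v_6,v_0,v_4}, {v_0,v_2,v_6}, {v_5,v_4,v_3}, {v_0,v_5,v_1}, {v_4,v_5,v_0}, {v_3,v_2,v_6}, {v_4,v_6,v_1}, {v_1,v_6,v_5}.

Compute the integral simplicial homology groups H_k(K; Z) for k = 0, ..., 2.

K has 7 vertices, 18 edges, 12 triangles.
rank ∂_0 = 0, rank ∂_1 = 6 ⇒ b_0 = 7 − 0 − 6 = 1; all invariant factors of ∂_1 are 1 so no torsion. So H_0 ≅ Z.
rank ∂_1 = 6, rank ∂_2 = 12 ⇒ b_1 = 18 − 6 − 12 = 0; ∂_2 has invariant factor(s) [2] giving torsion. So H_1 ≅ Z/2.
rank ∂_2 = 12, rank ∂_3 = 0 ⇒ b_2 = 12 − 12 − 0 = 0. So H_2 ≅ 0.

H_0 ≅ Z,  H_1 ≅ Z/2,  H_2 = 0.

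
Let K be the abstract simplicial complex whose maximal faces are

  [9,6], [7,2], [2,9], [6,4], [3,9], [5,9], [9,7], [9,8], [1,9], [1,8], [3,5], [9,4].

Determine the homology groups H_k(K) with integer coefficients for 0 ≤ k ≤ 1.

H_0 = Z,  H_1 = Z^4.

Take the total order 1 < 2 < 3 < 4 < 5 < 6 < 7 < 8 < 9 on the vertex set. Then K (dimension 1) consists of the simplices:

  0-simplices (9): [1], [2], [3], [4], [5], [6], [7], [8], [9]
  1-simplices (12): [1,8], [1,9], [2,7], [2,9], [3,5], [3,9], [4,6], [4,9], [5,9], [6,9], [7,9], [8,9]

so the chain groups are C_0 ≅ Z^9, C_1 ≅ Z^12.

Boundary ∂_1: C_1 → C_0 is given by ∂[p,q] = [q] − [p].
The 9×12 boundary matrix has rank 8 and Smith normal form diag(1,1,1,1,1,1,1,1).

Computing H_k = (kernel of ∂_k) / (image of ∂_{k+1}):

  H_0: rank C_0 − rank ∂_1 = 9 − 8 = 1, and the invariant factors of ∂_1 are all 1, so H_0 ≅ Z.
  H_1: rank ker ∂_1 − rank ∂_2 = (12 − 8) − 0 = 4, and there is no ∂_2, so H_1 ≅ Z^4.

As a check, the Euler characteristic is 9 − 12 = -3, which agrees with 1 − 4 = -3.
(K is a triangulation of a wedge of 4 circles.)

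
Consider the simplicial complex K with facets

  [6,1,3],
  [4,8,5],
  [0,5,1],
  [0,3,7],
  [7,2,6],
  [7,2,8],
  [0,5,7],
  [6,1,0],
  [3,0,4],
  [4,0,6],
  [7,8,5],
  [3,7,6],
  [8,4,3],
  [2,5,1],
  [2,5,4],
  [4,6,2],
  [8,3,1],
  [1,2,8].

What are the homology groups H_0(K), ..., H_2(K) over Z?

H_0 ≅ Z,  H_1 ≅ Z ⊕ Z/2,  H_2 = 0.

K has 9 vertices, 27 edges, 18 triangles.
rank ∂_0 = 0, rank ∂_1 = 8 ⇒ b_0 = 9 − 0 − 8 = 1; all invariant factors of ∂_1 are 1 so no torsion. So H_0 ≅ Z.
rank ∂_1 = 8, rank ∂_2 = 18 ⇒ b_1 = 27 − 8 − 18 = 1; ∂_2 has invariant factor(s) [2] giving torsion. So H_1 ≅ Z ⊕ Z/2.
rank ∂_2 = 18, rank ∂_3 = 0 ⇒ b_2 = 18 − 18 − 0 = 0. So H_2 ≅ 0.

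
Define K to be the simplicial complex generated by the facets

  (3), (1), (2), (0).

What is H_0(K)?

Order the vertices as 0 < 1 < 2 < 3. Listing each simplex with vertices in this order, K has dimension 0 with simplices:

  0-simplices (4): [0], [1], [2], [3]

giving chain groups C_0 ≅ Z^4.

Computing H_k = (kernel of ∂_k) / (image of ∂_{k+1}):

  H_0: rank C_0 − rank ∂_1 = 4 − 0 = 4, and there is no ∂_1, so H_0 = Z^4.

(K is a triangulation of a set of 4 points.)

H_0 = Z^4.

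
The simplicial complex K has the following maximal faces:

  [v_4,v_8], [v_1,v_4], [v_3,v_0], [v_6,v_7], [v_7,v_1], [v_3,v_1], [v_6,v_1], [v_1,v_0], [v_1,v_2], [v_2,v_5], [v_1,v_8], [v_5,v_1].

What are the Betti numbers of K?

Order the vertices as v_0 < v_1 < v_2 < v_3 < v_4 < v_5 < v_6 < v_7 < v_8. Listing each simplex with vertices in this order, K has dimension 1 with simplices:

  0-simplices (9): [v_0], [v_1], [v_2], [v_3], [v_4], [v_5], [v_6], [v_7], [v_8]
  1-simplices (12): [v_0,v_1], [v_0,v_3], [v_1,v_2], [v_1,v_3], [v_1,v_4], [v_1,v_5], [v_1,v_6], [v_1,v_7], [v_1,v_8], [v_2,v_5], [v_4,v_8], [v_6,v_7]

giving chain groups C_0 ≅ Z^9, C_1 ≅ Z^12.

The boundary map ∂_1: C_1 → C_0 sends each edge [p,q] (with p < q) to q − p.
The resulting 9×12 matrix has rank 8, and its Smith normal form has invariant factors (1,1,1,1,1,1,1,1).

Reading off H_k = ker ∂_k / im ∂_{k+1}:

  H_0: rank C_0 − rank ∂_1 = 9 − 8 = 1, and the invariant factors of ∂_1 are all 1, so H_0 ≅ Z.
  H_1: rank ker ∂_1 − rank ∂_2 = (12 − 8) − 0 = 4, and there is no ∂_2, so H_1 ≅ Z^4.

Hence the Betti numbers are b_0 = 1, b_1 = 4.

b_0 = 1, b_1 = 4.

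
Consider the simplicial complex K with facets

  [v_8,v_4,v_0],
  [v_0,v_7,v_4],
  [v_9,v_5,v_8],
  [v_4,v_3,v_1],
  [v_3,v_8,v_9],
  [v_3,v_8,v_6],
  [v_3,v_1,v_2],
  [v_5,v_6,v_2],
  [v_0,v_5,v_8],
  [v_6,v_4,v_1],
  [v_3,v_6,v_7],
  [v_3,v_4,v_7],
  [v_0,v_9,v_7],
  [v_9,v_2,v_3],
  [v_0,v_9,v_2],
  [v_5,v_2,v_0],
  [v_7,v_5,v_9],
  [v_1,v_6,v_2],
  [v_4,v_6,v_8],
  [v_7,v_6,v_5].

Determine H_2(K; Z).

H_2 ≅ 0.

K has 10 vertices, 30 edges, 20 triangles.
rank ∂_2 = 20, rank ∂_3 = 0 ⇒ b_2 = 20 − 20 − 0 = 0. So H_2 ≅ 0.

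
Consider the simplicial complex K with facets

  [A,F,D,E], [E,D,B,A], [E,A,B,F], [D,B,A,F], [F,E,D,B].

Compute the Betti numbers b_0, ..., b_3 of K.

b_0 = 1, b_1 = 0, b_2 = 0, b_3 = 1.

Fix the vertex order A < B < D < E < F and write every simplex with vertices in increasing order. Then dim K = 3 and the simplices of K are:

  0-simplices (5): A, B, D, E, F
  1-simplices (10): AB, AD, AE, AF, BD, BE, BF, DE, DF, EF
  2-simplices (10): ABD, ABE, ABF, ADE, ADF, AEF, BDE, BDF, BEF, DEF
  3-simplices (5): ABDE, ABDF, ABEF, ADEF, BDEF

giving chain groups C_0 ≅ Z^5, C_1 ≅ Z^10, C_2 ≅ Z^10, C_3 ≅ Z^5.

The boundary map ∂_1: C_1 → C_0 maps an edge to its endpoints' difference, ∂[p,q] = q − p.
As a 5×10 matrix over Z this has rank 4, with invariant factors (1,1,1,1).

∂_2: C_2 → C_1 sends each 2-simplex [p,q,r] to [q,r] − [p,r] + [p,q]. For instance
  ∂ABD = BD − AD + AB,
  ∂ABE = BE − AE + AB.
As a 10×10 matrix over Z this has rank 6, with invariant factors (1,1,1,1,1,1).

∂_3: C_3 → C_2 sends each 3-simplex σ to the alternating sum Σ_i (−1)^i (σ with its i-th vertex removed). For instance
  ∂ABEF = BEF − AEF + ABF − ABE,
  ∂ABDE = BDE − ADE + ABE − ABD.
This gives a 10×5 integer matrix of rank 4; reducing to Smith normal form yields diagonal entries (1,1,1,1).

Now H_k = ker ∂_k / im ∂_{k+1}, so:

  H_0: rank C_0 − rank ∂_1 = 5 − 4 = 1, and the invariant factors of ∂_1 are all 1, so H_0 = Z.
  H_1: rank ker ∂_1 − rank ∂_2 = (10 − 4) − 6 = 0, and the invariant factors of ∂_2 are all 1, so H_1 = 0.
  H_2: rank ker ∂_2 − rank ∂_3 = (10 − 6) − 4 = 0, and the invariant factors of ∂_3 are all 1, so H_2 = 0.
  H_3: rank ker ∂_3 − rank ∂_4 = (5 − 4) − 0 = 1, and there is no ∂_4, so H_3 = Z.

As a check, the Euler characteristic is 5 − 10 + 10 − 5 = 0, which agrees with 1 − 0 + 0 − 1 = 0.

Hence the Betti numbers are b_0 = 1, b_1 = 0, b_2 = 0, b_3 = 1.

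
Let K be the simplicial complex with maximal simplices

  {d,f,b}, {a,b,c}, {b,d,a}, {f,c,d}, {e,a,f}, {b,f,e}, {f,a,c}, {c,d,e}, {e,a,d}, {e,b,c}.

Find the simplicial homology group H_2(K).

Order the vertices as a < b < c < d < e < f. Listing each simplex with vertices in this order, K has dimension 2 with simplices:

  0-simplices (6): a, b, c, d, e, f
  1-simplices (15): ab, ac, ad, ae, af, bc, bd, be, bf, cd, ce, cf, de, df, ef
  2-simplices (10): abc, abd, acf, ade, aef, bce, bdf, bef, cde, cdf

Hence C_0 ≅ Z^6, C_1 ≅ Z^15, C_2 ≅ Z^10.

The boundary map ∂_1: C_1 → C_0 sends each edge [p,q] (with p < q) to q − p. For instance
  ∂cf = f − c.
As a 6×15 matrix over Z this has rank 5, with invariant factors (1,1,1,1,1).

The boundary map ∂_2: C_2 → C_1 maps a triangle to the signed sum of its edges. For instance
  ∂ade = de − ae + ad,
  ∂abd = bd − ad + ab.
This gives a 15×10 integer matrix of rank 10; reducing to Smith normal form yields diagonal entries (1,1,1,1,1,1,1,1,1,2).

Now H_k = ker ∂_k / im ∂_{k+1}, so:

  H_2: rank ker ∂_2 − rank ∂_3 = (10 − 10) − 0 = 0, and there is no ∂_3, so H_2 = 0.

H_2 ≅ 0.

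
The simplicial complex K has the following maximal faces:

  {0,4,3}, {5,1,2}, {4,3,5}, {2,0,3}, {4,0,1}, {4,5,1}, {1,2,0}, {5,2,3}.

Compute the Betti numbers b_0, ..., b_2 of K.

K has 6 vertices, 12 edges, 8 triangles.
rank ∂_0 = 0, rank ∂_1 = 5 ⇒ b_0 = 6 − 0 − 5 = 1; all invariant factors of ∂_1 are 1 so no torsion. So H_0 ≅ Z.
rank ∂_1 = 5, rank ∂_2 = 7 ⇒ b_1 = 12 − 5 − 7 = 0; all invariant factors of ∂_2 are 1 so no torsion. So H_1 ≅ 0.
rank ∂_2 = 7, rank ∂_3 = 0 ⇒ b_2 = 8 − 7 − 0 = 1. So H_2 ≅ Z.

b_0 = 1, b_1 = 0, b_2 = 1.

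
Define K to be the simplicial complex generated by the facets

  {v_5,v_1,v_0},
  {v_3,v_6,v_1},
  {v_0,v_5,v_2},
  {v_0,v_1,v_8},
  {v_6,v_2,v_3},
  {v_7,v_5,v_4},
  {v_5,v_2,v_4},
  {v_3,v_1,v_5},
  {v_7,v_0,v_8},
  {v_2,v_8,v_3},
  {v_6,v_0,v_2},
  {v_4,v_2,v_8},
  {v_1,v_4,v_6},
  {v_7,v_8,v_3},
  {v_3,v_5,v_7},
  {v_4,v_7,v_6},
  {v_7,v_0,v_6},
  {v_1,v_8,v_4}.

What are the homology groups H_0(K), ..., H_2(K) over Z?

H_0 = Z,  H_1 = Z^2,  H_2 = Z.

Order the vertices as v_0 < v_1 < v_2 < v_3 < v_4 < v_5 < v_6 < v_7 < v_8. Listing each simplex with vertices in this order, K has dimension 2 with simplices:

  0-simplices (9): [v_0], [v_1], [v_2], [v_3], [v_4], [v_5], [v_6], [v_7], [v_8]
  1-simplices (27): (27 of them)
  2-simplices (18): (18 of them)

Hence C_0 ≅ Z^9, C_1 ≅ Z^27, C_2 ≅ Z^18.

The boundary map ∂_1: C_1 → C_0 sends each edge [p,q] (with p < q) to q − p.
The 9×27 boundary matrix has rank 8 and Smith normal form diag(1,1,1,1,1,1,1,1).

∂_2: C_2 → C_1 acts by ∂[p,q,r] = [q,r] − [p,r] + [p,q]. For instance
  ∂[v_2,v_4,v_5] = [v_4,v_5] − [v_2,v_5] + [v_2,v_4],
  ∂[v_1,v_3,v_6] = [v_3,v_6] − [v_1,v_6] + [v_1,v_3].
This gives a 27×18 integer matrix of rank 17; reducing to Smith normal form yields diagonal entries (1,1,1,1,1,1,1,1,1,1,1,1,1,1,1,1,1).

Now H_k = ker ∂_k / im ∂_{k+1}, so:

  H_0: rank C_0 − rank ∂_1 = 9 − 8 = 1, and the invariant factors of ∂_1 are all 1, so H_0 ≅ Z.
  H_1: rank ker ∂_1 − rank ∂_2 = (27 − 8) − 17 = 2, and the invariant factors of ∂_2 are all 1, so H_1 ≅ Z^2.
  H_2: rank ker ∂_2 − rank ∂_3 = (18 − 17) − 0 = 1, and there is no ∂_3, so H_2 ≅ Z.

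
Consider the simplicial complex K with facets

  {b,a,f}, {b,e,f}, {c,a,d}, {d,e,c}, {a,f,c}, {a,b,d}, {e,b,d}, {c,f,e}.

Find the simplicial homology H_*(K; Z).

Fix the vertex order a < b < c < d < e < f and write every simplex with vertices in increasing order. Then dim K = 2 and the simplices of K are:

  0-simplices (6): a, b, c, d, e, f
  1-simplices (12): ab, ac, ad, af, bd, be, bf, cd, ce, cf, de, ef
  2-simplices (8): abd, abf, acd, acf, bde, bef, cde, cef

so the chain groups are C_0 ≅ Z^6, C_1 ≅ Z^12, C_2 ≅ Z^8.

The boundary map ∂_1: C_1 → C_0 maps an edge to its endpoints' difference, ∂[p,q] = q − p. For instance
  ∂be = e − b.
This gives a 6×12 integer matrix of rank 5; reducing to Smith normal form yields diagonal entries (1,1,1,1,1).

Boundary ∂_2: C_2 → C_1 maps a triangle to the signed sum of its edges. For instance
  ∂acf = cf − af + ac,
  ∂cde = de − ce + cd.
The 12×8 boundary matrix has rank 7 and Smith normal form diag(1,1,1,1,1,1,1).

From H_k ≅ ker(∂_k) / im(∂_{k+1}) we obtain:

  H_0: rank C_0 − rank ∂_1 = 6 − 5 = 1, and the invariant factors of ∂_1 are all 1, so H_0 = Z.
  H_1: rank ker ∂_1 − rank ∂_2 = (12 − 5) − 7 = 0, and the invariant factors of ∂_2 are all 1, so H_1 = 0.
  H_2: rank ker ∂_2 − rank ∂_3 = (8 − 7) − 0 = 1, and there is no ∂_3, so H_2 = Z.

As a check, the Euler characteristic is 6 − 12 + 8 = 2, which agrees with 1 − 0 + 1 = 2.

H_0 = Z,  H_1 = 0,  H_2 = Z.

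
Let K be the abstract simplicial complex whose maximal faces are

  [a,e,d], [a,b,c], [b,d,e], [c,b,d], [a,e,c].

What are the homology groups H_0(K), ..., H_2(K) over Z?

H_0 = Z,  H_1 = Z,  H_2 = 0.

Take the total order a < b < c < d < e on the vertex set. Then K (dimension 2) consists of the simplices:

  0-simplices (5): a, b, c, d, e
  1-simplices (10): ab, ac, ad, ae, bc, bd, be, cd, ce, de
  2-simplices (5): abc, ace, ade, bcd, bde

Hence C_0 ≅ Z^5, C_1 ≅ Z^10, C_2 ≅ Z^5.

Boundary ∂_1: C_1 → C_0 maps an edge to its endpoints' difference, ∂[p,q] = q − p. For instance
  ∂ad = d − a.
The 5×10 boundary matrix has rank 4 and Smith normal form diag(1,1,1,1).

∂_2: C_2 → C_1 sends each 2-simplex [p,q,r] to [q,r] − [p,r] + [p,q]. For instance
  ∂bcd = cd − bd + bc,
  ∂bde = de − be + bd.
The resulting 10×5 matrix has rank 5, and its Smith normal form has invariant factors (1,1,1,1,1).

Computing H_k = (kernel of ∂_k) / (image of ∂_{k+1}):

  H_0: rank C_0 − rank ∂_1 = 5 − 4 = 1, and the invariant factors of ∂_1 are all 1, so H_0 = Z.
  H_1: rank ker ∂_1 − rank ∂_2 = (10 − 4) − 5 = 1, and the invariant factors of ∂_2 are all 1, so H_1 = Z.
  H_2: rank ker ∂_2 − rank ∂_3 = (5 − 5) − 0 = 0, and there is no ∂_3, so H_2 = 0.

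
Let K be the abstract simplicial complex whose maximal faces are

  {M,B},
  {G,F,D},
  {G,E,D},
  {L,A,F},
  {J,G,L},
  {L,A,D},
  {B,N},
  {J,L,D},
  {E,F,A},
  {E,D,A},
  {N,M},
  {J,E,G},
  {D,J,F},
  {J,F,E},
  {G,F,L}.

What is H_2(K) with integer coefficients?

Take the total order A < B < D < E < F < G < J < L < M < N on the vertex set. Then K (dimension 2) consists of the simplices:

  0-simplices (10): A, B, D, E, F, G, J, L, M, N
  1-simplices (21): AD, AE, AF, AL, BM, BN, DE, DF, DG, DJ, DL, EF, EG, EJ, FG, FJ, FL, GJ, GL, JL, MN
  2-simplices (12): ADE, ADL, AEF, AFL, DEG, DFG, DFJ, DJL, EFJ, EGJ, FGL, GJL

so the chain groups are C_0 ≅ Z^10, C_1 ≅ Z^21, C_2 ≅ Z^12.

∂_1: C_1 → C_0 maps an edge to its endpoints' difference, ∂[p,q] = q − p. For instance
  ∂BN = N − B.
The resulting 10×21 matrix has rank 8, and its Smith normal form has invariant factors (1,1,1,1,1,1,1,1).

Boundary ∂_2: C_2 → C_1 acts by ∂[p,q,r] = [q,r] − [p,r] + [p,q]. For instance
  ∂DFG = FG − DG + DF,
  ∂DJL = JL − DL + DJ.
The resulting 21×12 matrix has rank 12, and its Smith normal form has invariant factors (1,1,1,1,1,1,1,1,1,1,1,2).

From H_k ≅ ker(∂_k) / im(∂_{k+1}) we obtain:

  H_2: rank ker ∂_2 − rank ∂_3 = (12 − 12) − 0 = 0, and there is no ∂_3, so H_2 = 0.

H_2 ≅ 0.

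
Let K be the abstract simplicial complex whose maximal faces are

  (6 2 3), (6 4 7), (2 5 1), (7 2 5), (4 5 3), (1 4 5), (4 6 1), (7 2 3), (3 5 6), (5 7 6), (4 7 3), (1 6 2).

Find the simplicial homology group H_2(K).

H_2 ≅ 0.

K has 7 vertices, 18 edges, 12 triangles.
rank ∂_2 = 12, rank ∂_3 = 0 ⇒ b_2 = 12 − 12 − 0 = 0. So H_2 ≅ 0.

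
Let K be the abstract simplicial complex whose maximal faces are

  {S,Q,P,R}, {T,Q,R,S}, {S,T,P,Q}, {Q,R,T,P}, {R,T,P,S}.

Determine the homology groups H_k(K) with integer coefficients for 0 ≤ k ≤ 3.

H_0 ≅ Z,  H_1 = 0,  H_2 = 0,  H_3 ≅ Z.

Order the vertices as P < Q < R < S < T. Listing each simplex with vertices in this order, K has dimension 3 with simplices:

  0-simplices (5): P, Q, R, S, T
  1-simplices (10): PQ, PR, PS, PT, QR, QS, QT, RS, RT, ST
  2-simplices (10): PQR, PQS, PQT, PRS, PRT, PST, QRS, QRT, QST, RST
  3-simplices (5): PQRS, PQRT, PQST, PRST, QRST

Hence C_0 ≅ Z^5, C_1 ≅ Z^10, C_2 ≅ Z^10, C_3 ≅ Z^5.

The boundary map ∂_1: C_1 → C_0 sends each edge [p,q] (with p < q) to q − p.
The 5×10 boundary matrix has rank 4 and Smith normal form diag(1,1,1,1).

∂_2: C_2 → C_1 acts by ∂[p,q,r] = [q,r] − [p,r] + [p,q]. For instance
  ∂RST = ST − RT + RS,
  ∂QST = ST − QT + QS.
The resulting 10×10 matrix has rank 6, and its Smith normal form has invariant factors (1,1,1,1,1,1).

Boundary ∂_3: C_3 → C_2 sends each 3-simplex σ to the alternating sum Σ_i (−1)^i (σ with its i-th vertex removed). For instance
  ∂PQRT = QRT − PRT + PQT − PQR,
  ∂PRST = RST − PST + PRT − PRS.
The 10×5 boundary matrix has rank 4 and Smith normal form diag(1,1,1,1).

Reading off H_k = ker ∂_k / im ∂_{k+1}:

  H_0: rank C_0 − rank ∂_1 = 5 − 4 = 1, and the invariant factors of ∂_1 are all 1, so H_0 = Z.
  H_1: rank ker ∂_1 − rank ∂_2 = (10 − 4) − 6 = 0, and the invariant factors of ∂_2 are all 1, so H_1 = 0.
  H_2: rank ker ∂_2 − rank ∂_3 = (10 − 6) − 4 = 0, and the invariant factors of ∂_3 are all 1, so H_2 = 0.
  H_3: rank ker ∂_3 − rank ∂_4 = (5 − 4) − 0 = 1, and there is no ∂_4, so H_3 = Z.

As a check, the Euler characteristic is 5 − 10 + 10 − 5 = 0, which agrees with 1 − 0 + 0 − 1 = 0.
(K is a triangulation of the 3-sphere S^3.)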